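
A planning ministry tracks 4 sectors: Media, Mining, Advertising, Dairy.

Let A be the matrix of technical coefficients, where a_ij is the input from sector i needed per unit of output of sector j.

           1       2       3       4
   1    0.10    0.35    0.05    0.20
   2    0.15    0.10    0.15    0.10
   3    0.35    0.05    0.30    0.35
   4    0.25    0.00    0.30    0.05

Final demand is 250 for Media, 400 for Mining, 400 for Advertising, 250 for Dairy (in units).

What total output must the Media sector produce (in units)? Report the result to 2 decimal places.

I − A =
  [   0.90    -0.35    -0.05    -0.20]
  [  -0.15     0.90    -0.15    -0.10]
  [  -0.35    -0.05     0.70    -0.35]
  [  -0.25     0.00    -0.30     0.95]
Compute the cofactors C_ij = (−1)^(i+j)·(3×3 minor ij) of I−A; the adjugate is their transpose:
adj(I−A) = Cᵀ =
  [ 0.495375   0.201375   0.157125   0.183375]
  [ 0.175000   0.427000   0.165125   0.142625]
  [ 0.386375   0.187250   0.665875   0.346375]
  [ 0.252375   0.112125   0.251625   0.489000]
det(I−A) = Σ_j (I−A)_1j·C_1j = (0.90)(0.495375) + (-0.35)(0.175000) + (-0.05)(0.386375) + (-0.20)(0.252375) = 0.31479375
(I − A)⁻¹ = adj(I−A) / det(I−A) ≈
  [   1.5736     0.6397     0.4991     0.5825]
  [   0.5559     1.3564     0.5245     0.4531]
  [   1.2274     0.5948     2.1153     1.1003]
  [   0.8017     0.3562     0.7993     1.5534]
x = (I − A)⁻¹ d = adj(I−A)·d / det(I−A), with det(I−A) = 0.31479375:
  x_1 = (0.495375·250 + 0.201375·400 + 0.157125·400 + 0.183375·250) / 0.31479375 = 313.0875 / 0.31479375 ≈ 994.58
  x_2 = (0.175000·250 + 0.427000·400 + 0.165125·400 + 0.142625·250) / 0.31479375 = 316.25625 / 0.31479375 ≈ 1004.65
  x_3 = (0.386375·250 + 0.187250·400 + 0.665875·400 + 0.346375·250) / 0.31479375 = 524.4375 / 0.31479375 ≈ 1665.97
  x_4 = (0.252375·250 + 0.112125·400 + 0.251625·400 + 0.489000·250) / 0.31479375 = 330.84375 / 0.31479375 ≈ 1050.99

x_1 = 994.58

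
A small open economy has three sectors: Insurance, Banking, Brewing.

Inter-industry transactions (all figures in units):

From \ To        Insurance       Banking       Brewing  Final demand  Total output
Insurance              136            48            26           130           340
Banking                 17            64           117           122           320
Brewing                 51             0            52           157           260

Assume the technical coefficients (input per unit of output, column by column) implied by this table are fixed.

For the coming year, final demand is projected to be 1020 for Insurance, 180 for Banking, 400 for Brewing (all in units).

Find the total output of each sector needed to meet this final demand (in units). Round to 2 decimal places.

x_1 = 2060.84, x_2 = 852.41, x_3 = 886.41

Technical coefficients a_ij = z_ij / X_j:
  a_11 = 136/340 = 0.40, a_21 = 17/340 = 0.05, a_31 = 51/340 = 0.15
  a_12 = 48/320 = 0.15, a_22 = 64/320 = 0.20, a_32 = 0/320 = 0.00
  a_13 = 26/260 = 0.10, a_23 = 117/260 = 0.45, a_33 = 52/260 = 0.20
I − A =
  [   0.60    -0.15    -0.10]
  [  -0.05     0.80    -0.45]
  [  -0.15     0.00     0.80]
Cofactors of I−A, C_ij = (−1)^(i+j)·(minor ij) (rows/columns in the sector order above):
  C_11 = (0.80)(0.80) − (-0.45)(0.00) = 0.6400
  C_12 = −[(-0.05)(0.80) − (-0.45)(-0.15)] = 0.1075
  C_13 = (-0.05)(0.00) − (0.80)(-0.15) = 0.1200
  C_21 = −[(-0.15)(0.80) − (-0.10)(0.00)] = 0.1200
  C_22 = (0.60)(0.80) − (-0.10)(-0.15) = 0.4650
  C_23 = −[(0.60)(0.00) − (-0.15)(-0.15)] = 0.0225
  C_31 = (-0.15)(-0.45) − (-0.10)(0.80) = 0.1475
  C_32 = −[(0.60)(-0.45) − (-0.10)(-0.05)] = 0.2750
  C_33 = (0.60)(0.80) − (-0.15)(-0.05) = 0.4725
det(I−A) = Σ_j (I−A)_1j·C_1j = (0.60)(0.6400) + (-0.15)(0.1075) + (-0.10)(0.1200) = 0.355875
adj(I−A) = Cᵀ =
  [ 0.6400   0.1200   0.1475]
  [ 0.1075   0.4650   0.2750]
  [ 0.1200   0.0225   0.4725]
(I − A)⁻¹ = adj(I−A) / det(I−A) ≈
  [   1.7984     0.3372     0.4145]
  [   0.3021     1.3066     0.7727]
  [   0.3372     0.0632     1.3277]
x = (I − A)⁻¹ d = adj(I−A)·d / det(I−A), with det(I−A) = 0.355875:
  x_1 = (0.6400·1020 + 0.1200·180 + 0.1475·400) / 0.355875 = 733.40 / 0.355875 ≈ 2060.84
  x_2 = (0.1075·1020 + 0.4650·180 + 0.2750·400) / 0.355875 = 303.35 / 0.355875 ≈ 852.41
  x_3 = (0.1200·1020 + 0.0225·180 + 0.4725·400) / 0.355875 = 315.45 / 0.355875 ≈ 886.41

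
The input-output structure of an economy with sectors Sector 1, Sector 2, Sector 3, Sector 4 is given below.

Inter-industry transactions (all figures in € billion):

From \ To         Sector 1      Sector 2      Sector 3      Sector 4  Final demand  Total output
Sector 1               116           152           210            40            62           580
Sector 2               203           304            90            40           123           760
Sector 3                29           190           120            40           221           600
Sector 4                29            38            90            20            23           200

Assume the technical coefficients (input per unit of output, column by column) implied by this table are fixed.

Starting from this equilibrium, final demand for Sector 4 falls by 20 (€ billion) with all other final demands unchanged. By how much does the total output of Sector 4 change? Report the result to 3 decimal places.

Technical coefficients a_ij = z_ij / X_j:
  a_11 = 116/580 = 0.20, a_21 = 203/580 = 0.35, a_31 = 29/580 = 0.05, a_41 = 29/580 = 0.05
  a_12 = 152/760 = 0.20, a_22 = 304/760 = 0.40, a_32 = 190/760 = 0.25, a_42 = 38/760 = 0.05
  a_13 = 210/600 = 0.35, a_23 = 90/600 = 0.15, a_33 = 120/600 = 0.20, a_43 = 90/600 = 0.15
  a_14 = 40/200 = 0.20, a_24 = 40/200 = 0.20, a_34 = 40/200 = 0.20, a_44 = 20/200 = 0.10
I − A =
  [   0.80    -0.20    -0.35    -0.20]
  [  -0.35     0.60    -0.15    -0.20]
  [  -0.05    -0.25     0.80    -0.20]
  [  -0.05    -0.05    -0.15     0.90]
Compute the cofactors C_ij = (−1)^(i+j)·(3×3 minor ij) of I−A; the adjugate is their transpose:
adj(I−A) = Cᵀ =
  [ 0.363250   0.235750   0.238000   0.186000]
  [ 0.259250   0.523250   0.254750   0.230500]
  [ 0.117250   0.197000   0.349500   0.147500]
  [ 0.054125   0.075000   0.085625   0.255375]
det(I−A) = Σ_j (I−A)_1j·C_1j = (0.80)(0.363250) + (-0.20)(0.259250) + (-0.35)(0.117250) + (-0.20)(0.054125) = 0.1868875
(I − A)⁻¹ = adj(I−A) / det(I−A) ≈
  [   1.9437     1.2615     1.2735     0.9953]
  [   1.3872     2.7998     1.3631     1.2334]
  [   0.6274     1.0541     1.8701     0.7892]
  [   0.2896     0.4013     0.4582     1.3665]
Δx = (I − A)⁻¹ Δd with Δd having -20 in the Sector 4 component and 0 elsewhere.
So Δx_4 = L_44 · (-20), where L_44 = adj(I−A)_44 / det(I−A) = 0.255375 / 0.1868875.
Δx_4 = 0.255375 × (-20) / 0.1868875 = -5.1075 / 0.1868875 ≈ -27.329.

Δx_4 = -27.329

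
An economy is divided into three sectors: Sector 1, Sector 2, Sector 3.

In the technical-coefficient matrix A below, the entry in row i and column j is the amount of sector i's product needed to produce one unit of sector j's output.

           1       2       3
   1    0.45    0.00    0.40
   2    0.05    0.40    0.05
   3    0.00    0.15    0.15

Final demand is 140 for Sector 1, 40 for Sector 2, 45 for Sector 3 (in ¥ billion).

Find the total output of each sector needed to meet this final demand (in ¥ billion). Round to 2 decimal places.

x_1 = 305.62, x_2 = 97.99, x_3 = 70.23

I − A =
  [   0.55     0.00    -0.40]
  [  -0.05     0.60    -0.05]
  [   0.00    -0.15     0.85]
Cofactors of I−A, C_ij = (−1)^(i+j)·(minor ij) (rows/columns in the sector order above):
  C_11 = (0.60)(0.85) − (-0.05)(-0.15) = 0.5025
  C_12 = −[(-0.05)(0.85) − (-0.05)(0.00)] = 0.0425
  C_13 = (-0.05)(-0.15) − (0.60)(0.00) = 0.0075
  C_21 = −[(0.00)(0.85) − (-0.40)(-0.15)] = 0.0600
  C_22 = (0.55)(0.85) − (-0.40)(0.00) = 0.4675
  C_23 = −[(0.55)(-0.15) − (0.00)(0.00)] = 0.0825
  C_31 = (0.00)(-0.05) − (-0.40)(0.60) = 0.2400
  C_32 = −[(0.55)(-0.05) − (-0.40)(-0.05)] = 0.0475
  C_33 = (0.55)(0.60) − (0.00)(-0.05) = 0.3300
det(I−A) = Σ_j (I−A)_1j·C_1j = (0.55)(0.5025) + (0.00)(0.0425) + (-0.40)(0.0075) = 0.273375
adj(I−A) = Cᵀ =
  [ 0.5025   0.0600   0.2400]
  [ 0.0425   0.4675   0.0475]
  [ 0.0075   0.0825   0.3300]
(I − A)⁻¹ = adj(I−A) / det(I−A) ≈
  [   1.8381     0.2195     0.8779]
  [   0.1555     1.7101     0.1738]
  [   0.0274     0.3018     1.2071]
x = (I − A)⁻¹ d = adj(I−A)·d / det(I−A), with det(I−A) = 0.273375:
  x_1 = (0.5025·140 + 0.0600·40 + 0.2400·45) / 0.273375 = 83.55 / 0.273375 ≈ 305.62
  x_2 = (0.0425·140 + 0.4675·40 + 0.0475·45) / 0.273375 = 26.7875 / 0.273375 ≈ 97.99
  x_3 = (0.0075·140 + 0.0825·40 + 0.3300·45) / 0.273375 = 19.20 / 0.273375 ≈ 70.23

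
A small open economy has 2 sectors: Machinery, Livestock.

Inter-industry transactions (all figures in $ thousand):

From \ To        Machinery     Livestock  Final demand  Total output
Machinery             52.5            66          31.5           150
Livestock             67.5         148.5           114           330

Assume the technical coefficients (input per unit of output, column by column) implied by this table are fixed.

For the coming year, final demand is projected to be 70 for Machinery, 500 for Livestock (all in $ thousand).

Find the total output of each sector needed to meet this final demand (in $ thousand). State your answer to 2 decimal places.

x_1 = 517.76, x_2 = 1332.71

Technical coefficients a_ij = z_ij / X_j:
  a_11 = 52.5/150 = 0.35, a_21 = 67.5/150 = 0.45
  a_12 = 66/330 = 0.20, a_22 = 148.5/330 = 0.45
I − A =
  [   0.65    -0.20]
  [  -0.45     0.55]
det(I−A) = (0.65)(0.55) − (-0.20)(-0.45) = 0.2675
adj(I−A) = [[0.55, 0.20], [0.45, 0.65]]
(I − A)⁻¹ = adj(I−A) / det(I−A) ≈
  [   2.0561     0.7477]
  [   1.6822     2.4299]
x = (I − A)⁻¹ d = adj(I−A)·d / det(I−A), with det(I−A) = 0.2675:
  x_1 = (0.55·70 + 0.20·500) / 0.2675 = 138.50 / 0.2675 ≈ 517.76
  x_2 = (0.45·70 + 0.65·500) / 0.2675 = 356.50 / 0.2675 ≈ 1332.71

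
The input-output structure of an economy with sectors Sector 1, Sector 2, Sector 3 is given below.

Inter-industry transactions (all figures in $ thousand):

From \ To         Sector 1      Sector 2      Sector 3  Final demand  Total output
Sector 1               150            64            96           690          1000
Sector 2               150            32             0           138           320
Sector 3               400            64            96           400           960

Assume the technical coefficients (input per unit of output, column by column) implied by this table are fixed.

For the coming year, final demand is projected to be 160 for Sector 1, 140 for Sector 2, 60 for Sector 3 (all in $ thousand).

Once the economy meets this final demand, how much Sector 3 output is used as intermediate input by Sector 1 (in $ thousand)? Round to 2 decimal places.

Technical coefficients a_ij = z_ij / X_j:
  a_11 = 150/1000 = 0.15, a_21 = 150/1000 = 0.15, a_31 = 400/1000 = 0.40
  a_12 = 64/320 = 0.20, a_22 = 32/320 = 0.10, a_32 = 64/320 = 0.20
  a_13 = 96/960 = 0.10, a_23 = 0/960 = 0.00, a_33 = 96/960 = 0.10
I − A =
  [   0.85    -0.20    -0.10]
  [  -0.15     0.90     0.00]
  [  -0.40    -0.20     0.90]
Cofactors of I−A, C_ij = (−1)^(i+j)·(minor ij) (rows/columns in the sector order above):
  C_11 = (0.90)(0.90) − (0.00)(-0.20) = 0.8100
  C_12 = −[(-0.15)(0.90) − (0.00)(-0.40)] = 0.1350
  C_13 = (-0.15)(-0.20) − (0.90)(-0.40) = 0.3900
  C_21 = −[(-0.20)(0.90) − (-0.10)(-0.20)] = 0.2000
  C_22 = (0.85)(0.90) − (-0.10)(-0.40) = 0.7250
  C_23 = −[(0.85)(-0.20) − (-0.20)(-0.40)] = 0.2500
  C_31 = (-0.20)(0.00) − (-0.10)(0.90) = 0.0900
  C_32 = −[(0.85)(0.00) − (-0.10)(-0.15)] = 0.0150
  C_33 = (0.85)(0.90) − (-0.20)(-0.15) = 0.7350
det(I−A) = Σ_j (I−A)_1j·C_1j = (0.85)(0.8100) + (-0.20)(0.1350) + (-0.10)(0.3900) = 0.6225
adj(I−A) = Cᵀ =
  [ 0.8100   0.2000   0.0900]
  [ 0.1350   0.7250   0.0150]
  [ 0.3900   0.2500   0.7350]
(I − A)⁻¹ = adj(I−A) / det(I−A) ≈
  [   1.3012     0.3213     0.1446]
  [   0.2169     1.1647     0.0241]
  [   0.6265     0.4016     1.1807]
First solve x = (I − A)⁻¹ d = adj(I−A)·d / det(I−A); in particular x_1 = (0.8100·160 + 0.2000·140 + 0.0900·60) / 0.6225 = 163.00 / 0.6225 ≈ 261.8474.
Intermediate flow from 3 to 1: z_31 = a_31 · x_1 = 0.40 × 163.00 / 0.6225 = 65.20 / 0.6225 ≈ 104.74.

z_31 = 104.74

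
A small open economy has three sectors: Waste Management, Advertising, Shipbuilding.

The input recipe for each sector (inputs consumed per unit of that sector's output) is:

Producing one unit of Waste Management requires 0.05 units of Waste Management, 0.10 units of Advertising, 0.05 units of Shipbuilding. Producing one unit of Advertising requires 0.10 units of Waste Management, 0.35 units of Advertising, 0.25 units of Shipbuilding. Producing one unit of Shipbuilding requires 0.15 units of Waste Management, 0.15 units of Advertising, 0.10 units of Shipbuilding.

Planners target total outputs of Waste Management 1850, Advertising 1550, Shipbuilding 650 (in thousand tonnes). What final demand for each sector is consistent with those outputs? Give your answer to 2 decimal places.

d_1 = 1505.00, d_2 = 725.00, d_3 = 105.00

I − A =
  [   0.95    -0.10    -0.15]
  [  -0.10     0.65    -0.15]
  [  -0.05    -0.25     0.90]
d = (I − A) x:
  d_1 = (+0.95)·1850 + (-0.10)·1550 + (-0.15)·650 = 1505.00
  d_2 = (-0.10)·1850 + (+0.65)·1550 + (-0.15)·650 = 725.00
  d_3 = (-0.05)·1850 + (-0.25)·1550 + (+0.90)·650 = 105.00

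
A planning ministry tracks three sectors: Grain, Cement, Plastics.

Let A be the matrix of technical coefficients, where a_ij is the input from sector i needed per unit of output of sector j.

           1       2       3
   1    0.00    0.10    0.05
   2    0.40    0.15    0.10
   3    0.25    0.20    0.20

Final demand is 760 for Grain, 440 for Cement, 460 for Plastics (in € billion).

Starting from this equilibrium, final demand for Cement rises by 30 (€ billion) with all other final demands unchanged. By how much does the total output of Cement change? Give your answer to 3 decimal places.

Δx_2 = 38.674

I − A =
  [   1.00    -0.10    -0.05]
  [  -0.40     0.85    -0.10]
  [  -0.25    -0.20     0.80]
Cofactors of I−A, C_ij = (−1)^(i+j)·(minor ij) (rows/columns in the sector order above):
  C_11 = (0.85)(0.80) − (-0.10)(-0.20) = 0.6600
  C_12 = −[(-0.40)(0.80) − (-0.10)(-0.25)] = 0.3450
  C_13 = (-0.40)(-0.20) − (0.85)(-0.25) = 0.2925
  C_21 = −[(-0.10)(0.80) − (-0.05)(-0.20)] = 0.0900
  C_22 = (1.00)(0.80) − (-0.05)(-0.25) = 0.7875
  C_23 = −[(1.00)(-0.20) − (-0.10)(-0.25)] = 0.2250
  C_31 = (-0.10)(-0.10) − (-0.05)(0.85) = 0.0525
  C_32 = −[(1.00)(-0.10) − (-0.05)(-0.40)] = 0.1200
  C_33 = (1.00)(0.85) − (-0.10)(-0.40) = 0.8100
det(I−A) = Σ_j (I−A)_1j·C_1j = (1.00)(0.6600) + (-0.10)(0.3450) + (-0.05)(0.2925) = 0.610875
adj(I−A) = Cᵀ =
  [ 0.6600   0.0900   0.0525]
  [ 0.3450   0.7875   0.1200]
  [ 0.2925   0.2250   0.8100]
(I − A)⁻¹ = adj(I−A) / det(I−A) ≈
  [   1.0804     0.1473     0.0859]
  [   0.5648     1.2891     0.1964]
  [   0.4788     0.3683     1.3260]
Δx = (I − A)⁻¹ Δd with Δd having +30 in the Cement component and 0 elsewhere.
So Δx_2 = L_22 · (+30), where L_22 = adj(I−A)_22 / det(I−A) = 0.7875 / 0.610875.
Δx_2 = 0.7875 × (+30) / 0.610875 = 23.625 / 0.610875 ≈ 38.674.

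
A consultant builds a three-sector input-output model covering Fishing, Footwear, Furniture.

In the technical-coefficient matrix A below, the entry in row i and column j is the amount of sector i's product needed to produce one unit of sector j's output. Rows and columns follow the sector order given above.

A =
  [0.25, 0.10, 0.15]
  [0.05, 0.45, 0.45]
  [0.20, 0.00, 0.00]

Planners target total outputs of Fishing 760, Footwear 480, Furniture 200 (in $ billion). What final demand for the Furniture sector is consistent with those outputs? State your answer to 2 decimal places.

I − A =
  [   0.75    -0.10    -0.15]
  [  -0.05     0.55    -0.45]
  [  -0.20     0.00     1.00]
d = (I − A) x:
  d_1 = (+0.75)·760 + (-0.10)·480 + (-0.15)·200 = 492.00
  d_2 = (-0.05)·760 + (+0.55)·480 + (-0.45)·200 = 136.00
  d_3 = (-0.20)·760 + (+0.00)·480 + (+1.00)·200 = 48.00

d_3 = 48.00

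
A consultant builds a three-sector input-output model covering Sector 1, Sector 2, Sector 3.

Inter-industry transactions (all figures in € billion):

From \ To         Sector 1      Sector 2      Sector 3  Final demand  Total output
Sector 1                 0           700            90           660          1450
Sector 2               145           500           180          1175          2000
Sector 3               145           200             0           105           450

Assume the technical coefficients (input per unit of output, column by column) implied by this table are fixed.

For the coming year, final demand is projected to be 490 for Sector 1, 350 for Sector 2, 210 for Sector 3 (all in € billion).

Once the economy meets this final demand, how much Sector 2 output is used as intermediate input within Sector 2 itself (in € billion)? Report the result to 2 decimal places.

Technical coefficients a_ij = z_ij / X_j:
  a_11 = 0/1450 = 0.00, a_21 = 145/1450 = 0.10, a_31 = 145/1450 = 0.10
  a_12 = 700/2000 = 0.35, a_22 = 500/2000 = 0.25, a_32 = 200/2000 = 0.10
  a_13 = 90/450 = 0.20, a_23 = 180/450 = 0.40, a_33 = 0/450 = 0.00
I − A =
  [   1.00    -0.35    -0.20]
  [  -0.10     0.75    -0.40]
  [  -0.10    -0.10     1.00]
Cofactors of I−A, C_ij = (−1)^(i+j)·(minor ij) (rows/columns in the sector order above):
  C_11 = (0.75)(1.00) − (-0.40)(-0.10) = 0.7100
  C_12 = −[(-0.10)(1.00) − (-0.40)(-0.10)] = 0.1400
  C_13 = (-0.10)(-0.10) − (0.75)(-0.10) = 0.0850
  C_21 = −[(-0.35)(1.00) − (-0.20)(-0.10)] = 0.3700
  C_22 = (1.00)(1.00) − (-0.20)(-0.10) = 0.9800
  C_23 = −[(1.00)(-0.10) − (-0.35)(-0.10)] = 0.1350
  C_31 = (-0.35)(-0.40) − (-0.20)(0.75) = 0.2900
  C_32 = −[(1.00)(-0.40) − (-0.20)(-0.10)] = 0.4200
  C_33 = (1.00)(0.75) − (-0.35)(-0.10) = 0.7150
det(I−A) = Σ_j (I−A)_1j·C_1j = (1.00)(0.7100) + (-0.35)(0.1400) + (-0.20)(0.0850) = 0.6440
adj(I−A) = Cᵀ =
  [ 0.7100   0.3700   0.2900]
  [ 0.1400   0.9800   0.4200]
  [ 0.0850   0.1350   0.7150]
(I − A)⁻¹ = adj(I−A) / det(I−A) ≈
  [   1.1025     0.5745     0.4503]
  [   0.2174     1.5217     0.6522]
  [   0.1320     0.2096     1.1102]
First solve x = (I − A)⁻¹ d = adj(I−A)·d / det(I−A); in particular x_2 = (0.1400·490 + 0.9800·350 + 0.4200·210) / 0.6440 = 499.80 / 0.6440 ≈ 776.0870.
Intermediate flow from 2 to 2: z_22 = a_22 · x_2 = 0.25 × 499.80 / 0.6440 = 124.95 / 0.6440 ≈ 194.02.

z_22 = 194.02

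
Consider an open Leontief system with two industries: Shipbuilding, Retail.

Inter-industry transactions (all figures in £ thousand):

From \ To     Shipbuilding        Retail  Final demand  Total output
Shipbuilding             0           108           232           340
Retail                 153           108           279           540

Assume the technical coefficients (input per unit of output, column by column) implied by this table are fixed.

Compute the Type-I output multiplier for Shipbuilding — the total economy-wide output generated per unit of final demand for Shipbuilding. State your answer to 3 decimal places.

m_1 = 1.761

Technical coefficients a_ij = z_ij / X_j:
  a_11 = 0/340 = 0.00, a_21 = 153/340 = 0.45
  a_12 = 108/540 = 0.20, a_22 = 108/540 = 0.20
I − A =
  [   1.00    -0.20]
  [  -0.45     0.80]
det(I−A) = (1.00)(0.80) − (-0.20)(-0.45) = 0.7100
adj(I−A) = [[0.80, 0.20], [0.45, 1.00]]
(I − A)⁻¹ = adj(I−A) / det(I−A) ≈
  [   1.1268     0.2817]
  [   0.6338     1.4085]
The output multiplier for sector j is the column-j sum of the Leontief inverse (I − A)⁻¹ = adj(I−A) / det(I−A).
Column 1 of adj(I−A): (0.80, 0.45); det(I−A) = 0.7100.
m_1 = (0.80 + 0.45) / 0.7100 = 1.25 / 0.7100 ≈ 1.761.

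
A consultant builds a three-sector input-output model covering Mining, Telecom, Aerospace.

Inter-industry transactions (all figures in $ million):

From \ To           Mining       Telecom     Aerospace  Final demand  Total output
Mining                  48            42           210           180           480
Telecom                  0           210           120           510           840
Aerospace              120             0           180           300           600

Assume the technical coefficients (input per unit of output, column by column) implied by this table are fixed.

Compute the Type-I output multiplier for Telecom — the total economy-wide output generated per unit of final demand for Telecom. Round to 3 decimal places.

Technical coefficients a_ij = z_ij / X_j:
  a_11 = 48/480 = 0.10, a_21 = 0/480 = 0.00, a_31 = 120/480 = 0.25
  a_12 = 42/840 = 0.05, a_22 = 210/840 = 0.25, a_32 = 0/840 = 0.00
  a_13 = 210/600 = 0.35, a_23 = 120/600 = 0.20, a_33 = 180/600 = 0.30
I − A =
  [   0.90    -0.05    -0.35]
  [   0.00     0.75    -0.20]
  [  -0.25     0.00     0.70]
Cofactors of I−A, C_ij = (−1)^(i+j)·(minor ij) (rows/columns in the sector order above):
  C_11 = (0.75)(0.70) − (-0.20)(0.00) = 0.5250
  C_12 = −[(0.00)(0.70) − (-0.20)(-0.25)] = 0.0500
  C_13 = (0.00)(0.00) − (0.75)(-0.25) = 0.1875
  C_21 = −[(-0.05)(0.70) − (-0.35)(0.00)] = 0.0350
  C_22 = (0.90)(0.70) − (-0.35)(-0.25) = 0.5425
  C_23 = −[(0.90)(0.00) − (-0.05)(-0.25)] = 0.0125
  C_31 = (-0.05)(-0.20) − (-0.35)(0.75) = 0.2725
  C_32 = −[(0.90)(-0.20) − (-0.35)(0.00)] = 0.1800
  C_33 = (0.90)(0.75) − (-0.05)(0.00) = 0.6750
det(I−A) = Σ_j (I−A)_1j·C_1j = (0.90)(0.5250) + (-0.05)(0.0500) + (-0.35)(0.1875) = 0.404375
adj(I−A) = Cᵀ =
  [ 0.5250   0.0350   0.2725]
  [ 0.0500   0.5425   0.1800]
  [ 0.1875   0.0125   0.6750]
(I − A)⁻¹ = adj(I−A) / det(I−A) ≈
  [   1.2983     0.0866     0.6739]
  [   0.1236     1.3416     0.4451]
  [   0.4637     0.0309     1.6692]
The output multiplier for sector j is the column-j sum of the Leontief inverse (I − A)⁻¹ = adj(I−A) / det(I−A).
Column 2 of adj(I−A): (0.0350, 0.5425, 0.0125); det(I−A) = 0.404375.
m_2 = (0.0350 + 0.5425 + 0.0125) / 0.404375 = 0.59 / 0.404375 ≈ 1.459.

m_2 = 1.459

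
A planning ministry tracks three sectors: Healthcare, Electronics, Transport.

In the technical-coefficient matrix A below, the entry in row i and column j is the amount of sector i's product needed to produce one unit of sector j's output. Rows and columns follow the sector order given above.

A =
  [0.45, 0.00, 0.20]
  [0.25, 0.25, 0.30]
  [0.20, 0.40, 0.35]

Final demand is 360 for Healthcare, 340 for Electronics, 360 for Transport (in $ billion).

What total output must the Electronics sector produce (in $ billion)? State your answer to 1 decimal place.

I − A =
  [   0.55     0.00    -0.20]
  [  -0.25     0.75    -0.30]
  [  -0.20    -0.40     0.65]
Cofactors of I−A, C_ij = (−1)^(i+j)·(minor ij) (rows/columns in the sector order above):
  C_11 = (0.75)(0.65) − (-0.30)(-0.40) = 0.3675
  C_12 = −[(-0.25)(0.65) − (-0.30)(-0.20)] = 0.2225
  C_13 = (-0.25)(-0.40) − (0.75)(-0.20) = 0.2500
  C_21 = −[(0.00)(0.65) − (-0.20)(-0.40)] = 0.0800
  C_22 = (0.55)(0.65) − (-0.20)(-0.20) = 0.3175
  C_23 = −[(0.55)(-0.40) − (0.00)(-0.20)] = 0.2200
  C_31 = (0.00)(-0.30) − (-0.20)(0.75) = 0.1500
  C_32 = −[(0.55)(-0.30) − (-0.20)(-0.25)] = 0.2150
  C_33 = (0.55)(0.75) − (0.00)(-0.25) = 0.4125
det(I−A) = Σ_j (I−A)_1j·C_1j = (0.55)(0.3675) + (0.00)(0.2225) + (-0.20)(0.2500) = 0.152125
adj(I−A) = Cᵀ =
  [ 0.3675   0.0800   0.1500]
  [ 0.2225   0.3175   0.2150]
  [ 0.2500   0.2200   0.4125]
(I − A)⁻¹ = adj(I−A) / det(I−A) ≈
  [   2.4158     0.5259     0.9860]
  [   1.4626     2.0871     1.4133]
  [   1.6434     1.4462     2.7116]
x = (I − A)⁻¹ d = adj(I−A)·d / det(I−A), with det(I−A) = 0.152125:
  x_H = (0.3675·360 + 0.0800·340 + 0.1500·360) / 0.152125 = 213.50 / 0.152125 ≈ 1403.5
  x_E = (0.2225·360 + 0.3175·340 + 0.2150·360) / 0.152125 = 265.45 / 0.152125 ≈ 1744.9
  x_T = (0.2500·360 + 0.2200·340 + 0.4125·360) / 0.152125 = 313.30 / 0.152125 ≈ 2059.5

x_E = 1744.9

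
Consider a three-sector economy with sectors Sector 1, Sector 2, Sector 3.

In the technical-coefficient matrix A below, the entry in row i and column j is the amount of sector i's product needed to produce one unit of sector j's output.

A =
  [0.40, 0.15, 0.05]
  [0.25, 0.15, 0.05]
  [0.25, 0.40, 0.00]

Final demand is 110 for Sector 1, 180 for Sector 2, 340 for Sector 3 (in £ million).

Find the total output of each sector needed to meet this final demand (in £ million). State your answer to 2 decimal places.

x_1 = 313.54, x_2 = 336.51, x_3 = 552.99

I − A =
  [   0.60    -0.15    -0.05]
  [  -0.25     0.85    -0.05]
  [  -0.25    -0.40     1.00]
Cofactors of I−A, C_ij = (−1)^(i+j)·(minor ij) (rows/columns in the sector order above):
  C_11 = (0.85)(1.00) − (-0.05)(-0.40) = 0.8300
  C_12 = −[(-0.25)(1.00) − (-0.05)(-0.25)] = 0.2625
  C_13 = (-0.25)(-0.40) − (0.85)(-0.25) = 0.3125
  C_21 = −[(-0.15)(1.00) − (-0.05)(-0.40)] = 0.1700
  C_22 = (0.60)(1.00) − (-0.05)(-0.25) = 0.5875
  C_23 = −[(0.60)(-0.40) − (-0.15)(-0.25)] = 0.2775
  C_31 = (-0.15)(-0.05) − (-0.05)(0.85) = 0.0500
  C_32 = −[(0.60)(-0.05) − (-0.05)(-0.25)] = 0.0425
  C_33 = (0.60)(0.85) − (-0.15)(-0.25) = 0.4725
det(I−A) = Σ_j (I−A)_1j·C_1j = (0.60)(0.8300) + (-0.15)(0.2625) + (-0.05)(0.3125) = 0.4430
adj(I−A) = Cᵀ =
  [ 0.8300   0.1700   0.0500]
  [ 0.2625   0.5875   0.0425]
  [ 0.3125   0.2775   0.4725]
(I − A)⁻¹ = adj(I−A) / det(I−A) ≈
  [   1.8736     0.3837     0.1129]
  [   0.5926     1.3262     0.0959]
  [   0.7054     0.6264     1.0666]
x = (I − A)⁻¹ d = adj(I−A)·d / det(I−A), with det(I−A) = 0.4430:
  x_1 = (0.8300·110 + 0.1700·180 + 0.0500·340) / 0.4430 = 138.90 / 0.4430 ≈ 313.54
  x_2 = (0.2625·110 + 0.5875·180 + 0.0425·340) / 0.4430 = 149.075 / 0.4430 ≈ 336.51
  x_3 = (0.3125·110 + 0.2775·180 + 0.4725·340) / 0.4430 = 244.975 / 0.4430 ≈ 552.99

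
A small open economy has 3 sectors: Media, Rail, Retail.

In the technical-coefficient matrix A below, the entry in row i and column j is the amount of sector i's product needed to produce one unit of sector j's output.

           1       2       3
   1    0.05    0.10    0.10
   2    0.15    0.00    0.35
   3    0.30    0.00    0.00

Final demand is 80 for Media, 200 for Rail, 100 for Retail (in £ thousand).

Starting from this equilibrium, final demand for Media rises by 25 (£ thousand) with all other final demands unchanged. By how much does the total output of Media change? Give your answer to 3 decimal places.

I − A =
  [   0.95    -0.10    -0.10]
  [  -0.15     1.00    -0.35]
  [  -0.30     0.00     1.00]
Cofactors of I−A, C_ij = (−1)^(i+j)·(minor ij) (rows/columns in the sector order above):
  C_11 = (1.00)(1.00) − (-0.35)(0.00) = 1.0000
  C_12 = −[(-0.15)(1.00) − (-0.35)(-0.30)] = 0.2550
  C_13 = (-0.15)(0.00) − (1.00)(-0.30) = 0.3000
  C_21 = −[(-0.10)(1.00) − (-0.10)(0.00)] = 0.1000
  C_22 = (0.95)(1.00) − (-0.10)(-0.30) = 0.9200
  C_23 = −[(0.95)(0.00) − (-0.10)(-0.30)] = 0.0300
  C_31 = (-0.10)(-0.35) − (-0.10)(1.00) = 0.1350
  C_32 = −[(0.95)(-0.35) − (-0.10)(-0.15)] = 0.3475
  C_33 = (0.95)(1.00) − (-0.10)(-0.15) = 0.9350
det(I−A) = Σ_j (I−A)_1j·C_1j = (0.95)(1.0000) + (-0.10)(0.2550) + (-0.10)(0.3000) = 0.8945
adj(I−A) = Cᵀ =
  [ 1.0000   0.1000   0.1350]
  [ 0.2550   0.9200   0.3475]
  [ 0.3000   0.0300   0.9350]
(I − A)⁻¹ = adj(I−A) / det(I−A) ≈
  [   1.1179     0.1118     0.1509]
  [   0.2851     1.0285     0.3885]
  [   0.3354     0.0335     1.0453]
Δx = (I − A)⁻¹ Δd with Δd having +25 in the Media component and 0 elsewhere.
So Δx_1 = L_11 · (+25), where L_11 = adj(I−A)_11 / det(I−A) = 1.0000 / 0.8945.
Δx_1 = 1.0000 × (+25) / 0.8945 = 25.00 / 0.8945 ≈ 27.949.

Δx_1 = 27.949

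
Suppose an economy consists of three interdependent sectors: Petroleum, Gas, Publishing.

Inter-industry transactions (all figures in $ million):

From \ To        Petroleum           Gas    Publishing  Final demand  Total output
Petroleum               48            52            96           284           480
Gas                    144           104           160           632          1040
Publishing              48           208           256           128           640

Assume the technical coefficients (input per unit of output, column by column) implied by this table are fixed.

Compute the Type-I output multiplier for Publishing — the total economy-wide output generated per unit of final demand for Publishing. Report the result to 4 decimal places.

m_3 = 2.9700

Technical coefficients a_ij = z_ij / X_j:
  a_11 = 48/480 = 0.10, a_21 = 144/480 = 0.30, a_31 = 48/480 = 0.10
  a_12 = 52/1040 = 0.05, a_22 = 104/1040 = 0.10, a_32 = 208/1040 = 0.20
  a_13 = 96/640 = 0.15, a_23 = 160/640 = 0.25, a_33 = 256/640 = 0.40
I − A =
  [   0.90    -0.05    -0.15]
  [  -0.30     0.90    -0.25]
  [  -0.10    -0.20     0.60]
Cofactors of I−A, C_ij = (−1)^(i+j)·(minor ij) (rows/columns in the sector order above):
  C_11 = (0.90)(0.60) − (-0.25)(-0.20) = 0.4900
  C_12 = −[(-0.30)(0.60) − (-0.25)(-0.10)] = 0.2050
  C_13 = (-0.30)(-0.20) − (0.90)(-0.10) = 0.1500
  C_21 = −[(-0.05)(0.60) − (-0.15)(-0.20)] = 0.0600
  C_22 = (0.90)(0.60) − (-0.15)(-0.10) = 0.5250
  C_23 = −[(0.90)(-0.20) − (-0.05)(-0.10)] = 0.1850
  C_31 = (-0.05)(-0.25) − (-0.15)(0.90) = 0.1475
  C_32 = −[(0.90)(-0.25) − (-0.15)(-0.30)] = 0.2700
  C_33 = (0.90)(0.90) − (-0.05)(-0.30) = 0.7950
det(I−A) = Σ_j (I−A)_1j·C_1j = (0.90)(0.4900) + (-0.05)(0.2050) + (-0.15)(0.1500) = 0.40825
adj(I−A) = Cᵀ =
  [ 0.4900   0.0600   0.1475]
  [ 0.2050   0.5250   0.2700]
  [ 0.1500   0.1850   0.7950]
(I − A)⁻¹ = adj(I−A) / det(I−A) ≈
  [   1.20024     0.14697     0.36130]
  [   0.50214     1.28598     0.66136]
  [   0.36742     0.45315     1.94734]
The output multiplier for sector j is the column-j sum of the Leontief inverse (I − A)⁻¹ = adj(I−A) / det(I−A).
Column 3 of adj(I−A): (0.1475, 0.2700, 0.7950); det(I−A) = 0.40825.
m_3 = (0.1475 + 0.2700 + 0.7950) / 0.40825 = 1.2125 / 0.40825 ≈ 2.9700.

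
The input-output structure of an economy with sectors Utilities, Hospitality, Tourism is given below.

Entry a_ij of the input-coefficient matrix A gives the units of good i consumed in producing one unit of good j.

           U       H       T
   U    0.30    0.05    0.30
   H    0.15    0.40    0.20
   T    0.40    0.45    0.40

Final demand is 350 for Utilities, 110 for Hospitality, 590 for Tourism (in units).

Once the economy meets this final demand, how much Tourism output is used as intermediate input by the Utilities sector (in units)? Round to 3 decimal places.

I − A =
  [   0.70    -0.05    -0.30]
  [  -0.15     0.60    -0.20]
  [  -0.40    -0.45     0.60]
Cofactors of I−A, C_ij = (−1)^(i+j)·(minor ij) (rows/columns in the sector order above):
  C_11 = (0.60)(0.60) − (-0.20)(-0.45) = 0.2700
  C_12 = −[(-0.15)(0.60) − (-0.20)(-0.40)] = 0.1700
  C_13 = (-0.15)(-0.45) − (0.60)(-0.40) = 0.3075
  C_21 = −[(-0.05)(0.60) − (-0.30)(-0.45)] = 0.1650
  C_22 = (0.70)(0.60) − (-0.30)(-0.40) = 0.3000
  C_23 = −[(0.70)(-0.45) − (-0.05)(-0.40)] = 0.3350
  C_31 = (-0.05)(-0.20) − (-0.30)(0.60) = 0.1900
  C_32 = −[(0.70)(-0.20) − (-0.30)(-0.15)] = 0.1850
  C_33 = (0.70)(0.60) − (-0.05)(-0.15) = 0.4125
det(I−A) = Σ_j (I−A)_1j·C_1j = (0.70)(0.2700) + (-0.05)(0.1700) + (-0.30)(0.3075) = 0.08825
adj(I−A) = Cᵀ =
  [ 0.2700   0.1650   0.1900]
  [ 0.1700   0.3000   0.1850]
  [ 0.3075   0.3350   0.4125]
(I − A)⁻¹ = adj(I−A) / det(I−A) ≈
  [   3.0595     1.8697     2.1530]
  [   1.9263     3.3994     2.0963]
  [   3.4844     3.7960     4.6742]
First solve x = (I − A)⁻¹ d = adj(I−A)·d / det(I−A); in particular x_U = (0.2700·350 + 0.1650·110 + 0.1900·590) / 0.08825 = 224.75 / 0.08825 ≈ 2546.74221.
Intermediate flow from T to U: z_TU = a_TU · x_U = 0.40 × 224.75 / 0.08825 = 89.90 / 0.08825 ≈ 1018.697.

z_TU = 1018.697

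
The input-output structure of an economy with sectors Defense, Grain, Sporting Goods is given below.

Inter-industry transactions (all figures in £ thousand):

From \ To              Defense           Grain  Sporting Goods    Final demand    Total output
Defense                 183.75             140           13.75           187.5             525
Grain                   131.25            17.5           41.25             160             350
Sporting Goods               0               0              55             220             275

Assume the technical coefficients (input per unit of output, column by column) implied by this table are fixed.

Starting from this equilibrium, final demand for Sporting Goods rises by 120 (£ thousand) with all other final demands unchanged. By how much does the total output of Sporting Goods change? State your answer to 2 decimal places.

Δx_3 = 150.00

Technical coefficients a_ij = z_ij / X_j:
  a_11 = 183.75/525 = 0.35, a_21 = 131.25/525 = 0.25, a_31 = 0/525 = 0.00
  a_12 = 140/350 = 0.40, a_22 = 17.5/350 = 0.05, a_32 = 0/350 = 0.00
  a_13 = 13.75/275 = 0.05, a_23 = 41.25/275 = 0.15, a_33 = 55/275 = 0.20
I − A =
  [   0.65    -0.40    -0.05]
  [  -0.25     0.95    -0.15]
  [   0.00     0.00     0.80]
Cofactors of I−A, C_ij = (−1)^(i+j)·(minor ij) (rows/columns in the sector order above):
  C_11 = (0.95)(0.80) − (-0.15)(0.00) = 0.7600
  C_12 = −[(-0.25)(0.80) − (-0.15)(0.00)] = 0.2000
  C_13 = (-0.25)(0.00) − (0.95)(0.00) = 0.0000
  C_21 = −[(-0.40)(0.80) − (-0.05)(0.00)] = 0.3200
  C_22 = (0.65)(0.80) − (-0.05)(0.00) = 0.5200
  C_23 = −[(0.65)(0.00) − (-0.40)(0.00)] = 0.0000
  C_31 = (-0.40)(-0.15) − (-0.05)(0.95) = 0.1075
  C_32 = −[(0.65)(-0.15) − (-0.05)(-0.25)] = 0.1100
  C_33 = (0.65)(0.95) − (-0.40)(-0.25) = 0.5175
det(I−A) = Σ_j (I−A)_1j·C_1j = (0.65)(0.7600) + (-0.40)(0.2000) + (-0.05)(0.0000) = 0.4140
adj(I−A) = Cᵀ =
  [ 0.7600   0.3200   0.1075]
  [ 0.2000   0.5200   0.1100]
  [ 0.0000   0.0000   0.5175]
(I − A)⁻¹ = adj(I−A) / det(I−A) ≈
  [   1.8357     0.7729     0.2597]
  [   0.4831     1.2560     0.2657]
  [   0.0000     0.0000     1.2500]
Δx = (I − A)⁻¹ Δd with Δd having +120 in the Sporting Goods component and 0 elsewhere.
So Δx_3 = L_33 · (+120), where L_33 = adj(I−A)_33 / det(I−A) = 0.5175 / 0.4140.
Δx_3 = 0.5175 × (+120) / 0.4140 = 62.10 / 0.4140 = 150.00.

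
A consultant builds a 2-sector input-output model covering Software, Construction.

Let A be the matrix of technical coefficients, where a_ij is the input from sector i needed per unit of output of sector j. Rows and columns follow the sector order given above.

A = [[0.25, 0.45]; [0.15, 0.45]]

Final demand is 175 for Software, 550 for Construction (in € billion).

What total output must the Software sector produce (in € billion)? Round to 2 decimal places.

x_1 = 996.38

I − A =
  [   0.75    -0.45]
  [  -0.15     0.55]
det(I−A) = (0.75)(0.55) − (-0.45)(-0.15) = 0.3450
adj(I−A) = [[0.55, 0.45], [0.15, 0.75]]
(I − A)⁻¹ = adj(I−A) / det(I−A) ≈
  [   1.5942     1.3043]
  [   0.4348     2.1739]
x = (I − A)⁻¹ d = adj(I−A)·d / det(I−A), with det(I−A) = 0.3450:
  x_1 = (0.55·175 + 0.45·550) / 0.3450 = 343.75 / 0.3450 ≈ 996.38
  x_2 = (0.15·175 + 0.75·550) / 0.3450 = 438.75 / 0.3450 ≈ 1271.74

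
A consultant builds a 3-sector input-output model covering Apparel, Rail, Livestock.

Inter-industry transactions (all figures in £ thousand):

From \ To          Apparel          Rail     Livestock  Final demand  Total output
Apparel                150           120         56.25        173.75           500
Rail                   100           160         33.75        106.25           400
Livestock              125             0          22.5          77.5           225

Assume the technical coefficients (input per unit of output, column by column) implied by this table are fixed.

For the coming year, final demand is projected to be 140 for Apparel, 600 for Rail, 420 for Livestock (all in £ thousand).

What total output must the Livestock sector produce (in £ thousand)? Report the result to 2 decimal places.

x_L = 789.10

Technical coefficients a_ij = z_ij / X_j:
  a_AA = 150/500 = 0.30, a_RA = 100/500 = 0.20, a_LA = 125/500 = 0.25
  a_AR = 120/400 = 0.30, a_RR = 160/400 = 0.40, a_LR = 0/400 = 0.00
  a_AL = 56.25/225 = 0.25, a_RL = 33.75/225 = 0.15, a_LL = 22.5/225 = 0.10
I − A =
  [   0.70    -0.30    -0.25]
  [  -0.20     0.60    -0.15]
  [  -0.25     0.00     0.90]
Cofactors of I−A, C_ij = (−1)^(i+j)·(minor ij) (rows/columns in the sector order above):
  C_11 = (0.60)(0.90) − (-0.15)(0.00) = 0.5400
  C_12 = −[(-0.20)(0.90) − (-0.15)(-0.25)] = 0.2175
  C_13 = (-0.20)(0.00) − (0.60)(-0.25) = 0.1500
  C_21 = −[(-0.30)(0.90) − (-0.25)(0.00)] = 0.2700
  C_22 = (0.70)(0.90) − (-0.25)(-0.25) = 0.5675
  C_23 = −[(0.70)(0.00) − (-0.30)(-0.25)] = 0.0750
  C_31 = (-0.30)(-0.15) − (-0.25)(0.60) = 0.1950
  C_32 = −[(0.70)(-0.15) − (-0.25)(-0.20)] = 0.1550
  C_33 = (0.70)(0.60) − (-0.30)(-0.20) = 0.3600
det(I−A) = Σ_j (I−A)_1j·C_1j = (0.70)(0.5400) + (-0.30)(0.2175) + (-0.25)(0.1500) = 0.27525
adj(I−A) = Cᵀ =
  [ 0.5400   0.2700   0.1950]
  [ 0.2175   0.5675   0.1550]
  [ 0.1500   0.0750   0.3600]
(I − A)⁻¹ = adj(I−A) / det(I−A) ≈
  [   1.9619     0.9809     0.7084]
  [   0.7902     2.0618     0.5631]
  [   0.5450     0.2725     1.3079]
x = (I − A)⁻¹ d = adj(I−A)·d / det(I−A), with det(I−A) = 0.27525:
  x_A = (0.5400·140 + 0.2700·600 + 0.1950·420) / 0.27525 = 319.50 / 0.27525 ≈ 1160.76
  x_R = (0.2175·140 + 0.5675·600 + 0.1550·420) / 0.27525 = 436.05 / 0.27525 ≈ 1584.20
  x_L = (0.1500·140 + 0.0750·600 + 0.3600·420) / 0.27525 = 217.20 / 0.27525 ≈ 789.10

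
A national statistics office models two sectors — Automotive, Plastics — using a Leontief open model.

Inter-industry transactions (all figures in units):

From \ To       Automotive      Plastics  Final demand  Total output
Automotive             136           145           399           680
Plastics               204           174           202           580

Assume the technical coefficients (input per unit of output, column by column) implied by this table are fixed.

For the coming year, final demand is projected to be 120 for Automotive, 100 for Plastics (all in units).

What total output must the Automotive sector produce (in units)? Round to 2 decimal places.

x_1 = 224.74

Technical coefficients a_ij = z_ij / X_j:
  a_11 = 136/680 = 0.20, a_21 = 204/680 = 0.30
  a_12 = 145/580 = 0.25, a_22 = 174/580 = 0.30
I − A =
  [   0.80    -0.25]
  [  -0.30     0.70]
det(I−A) = (0.80)(0.70) − (-0.25)(-0.30) = 0.4850
adj(I−A) = [[0.70, 0.25], [0.30, 0.80]]
(I − A)⁻¹ = adj(I−A) / det(I−A) ≈
  [   1.4433     0.5155]
  [   0.6186     1.6495]
x = (I − A)⁻¹ d = adj(I−A)·d / det(I−A), with det(I−A) = 0.4850:
  x_1 = (0.70·120 + 0.25·100) / 0.4850 = 109.00 / 0.4850 ≈ 224.74
  x_2 = (0.30·120 + 0.80·100) / 0.4850 = 116.00 / 0.4850 ≈ 239.18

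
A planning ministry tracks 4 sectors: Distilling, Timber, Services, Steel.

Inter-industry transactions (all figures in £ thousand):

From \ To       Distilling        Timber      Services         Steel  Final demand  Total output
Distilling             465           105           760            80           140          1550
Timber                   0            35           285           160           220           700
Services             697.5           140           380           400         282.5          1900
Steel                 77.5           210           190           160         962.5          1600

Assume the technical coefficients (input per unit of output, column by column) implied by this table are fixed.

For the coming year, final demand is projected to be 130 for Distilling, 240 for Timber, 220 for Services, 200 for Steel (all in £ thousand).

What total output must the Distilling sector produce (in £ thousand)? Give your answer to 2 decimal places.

x_1 = 969.92

Technical coefficients a_ij = z_ij / X_j:
  a_11 = 465/1550 = 0.30, a_21 = 0/1550 = 0.00, a_31 = 697.5/1550 = 0.45, a_41 = 77.5/1550 = 0.05
  a_12 = 105/700 = 0.15, a_22 = 35/700 = 0.05, a_32 = 140/700 = 0.20, a_42 = 210/700 = 0.30
  a_13 = 760/1900 = 0.40, a_23 = 285/1900 = 0.15, a_33 = 380/1900 = 0.20, a_43 = 190/1900 = 0.10
  a_14 = 80/1600 = 0.05, a_24 = 160/1600 = 0.10, a_34 = 400/1600 = 0.25, a_44 = 160/1600 = 0.10
I − A =
  [   0.70    -0.15    -0.40    -0.05]
  [   0.00     0.95    -0.15    -0.10]
  [  -0.45    -0.20     0.80    -0.25]
  [  -0.05    -0.30    -0.10     0.90]
Compute the cofactors C_ij = (−1)^(i+j)·(3×3 minor ij) of I−A; the adjugate is their transpose:
adj(I−A) = Cᵀ =
  [ 0.596000   0.219250   0.358750   0.157125]
  [ 0.071125   0.315250   0.103125   0.067625]
  [ 0.384125   0.247375   0.574375   0.208375]
  [ 0.099500   0.144750   0.118125   0.329875]
det(I−A) = Σ_j (I−A)_1j·C_1j = (0.70)(0.596000) + (-0.15)(0.071125) + (-0.40)(0.384125) + (-0.05)(0.099500) = 0.24790625
(I − A)⁻¹ = adj(I−A) / det(I−A) ≈
  [   2.4041     0.8844     1.4471     0.6338]
  [   0.2869     1.2717     0.4160     0.2728]
  [   1.5495     0.9979     2.3169     0.8405]
  [   0.4014     0.5839     0.4765     1.3306]
x = (I − A)⁻¹ d = adj(I−A)·d / det(I−A), with det(I−A) = 0.24790625:
  x_1 = (0.596000·130 + 0.219250·240 + 0.358750·220 + 0.157125·200) / 0.24790625 = 240.45 / 0.24790625 ≈ 969.92
  x_2 = (0.071125·130 + 0.315250·240 + 0.103125·220 + 0.067625·200) / 0.24790625 = 121.11875 / 0.24790625 ≈ 488.57
  x_3 = (0.384125·130 + 0.247375·240 + 0.574375·220 + 0.208375·200) / 0.24790625 = 277.34375 / 0.24790625 ≈ 1118.74
  x_4 = (0.099500·130 + 0.144750·240 + 0.118125·220 + 0.329875·200) / 0.24790625 = 139.6375 / 0.24790625 ≈ 563.27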